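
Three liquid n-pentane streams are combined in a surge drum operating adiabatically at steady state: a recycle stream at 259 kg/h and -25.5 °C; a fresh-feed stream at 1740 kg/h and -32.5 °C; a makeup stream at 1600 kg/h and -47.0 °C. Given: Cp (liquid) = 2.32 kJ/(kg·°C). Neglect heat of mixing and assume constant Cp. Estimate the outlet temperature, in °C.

Energy balance with Q = 0: Σ ṁᵢCp,ᵢ(T_out − Tᵢ) = 0
Σ ṁᵢCp,ᵢTᵢ = 259×2.32×-25.5 + 1740×2.32×-32.5 + 1600×2.32×-47.0 = -320980
Σ ṁᵢCp,ᵢ = 259×2.32 + 1740×2.32 + 1600×2.32 = 8349.7
T_out = -320980 / 8349.7 = -38.442 °C

T_out = -38.4 °C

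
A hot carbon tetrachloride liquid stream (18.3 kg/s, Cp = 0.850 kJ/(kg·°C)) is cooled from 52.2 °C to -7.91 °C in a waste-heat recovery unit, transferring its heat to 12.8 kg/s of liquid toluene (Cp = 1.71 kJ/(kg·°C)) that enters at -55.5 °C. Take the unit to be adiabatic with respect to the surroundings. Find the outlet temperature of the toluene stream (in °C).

Heat released by hot stream: Q = 18.3 × 0.850 × (52.2 − -7.91) = 935.01 kJ/s
Energy balance on cold side (adiabatic exchanger): Q = ṁ_c·Cp_c·(T_c,out − T_c,in)
T_c,out = -55.5 + 935.01/(12.8 × 1.71) = -12.782 °C

T_c,out = -12.8 °C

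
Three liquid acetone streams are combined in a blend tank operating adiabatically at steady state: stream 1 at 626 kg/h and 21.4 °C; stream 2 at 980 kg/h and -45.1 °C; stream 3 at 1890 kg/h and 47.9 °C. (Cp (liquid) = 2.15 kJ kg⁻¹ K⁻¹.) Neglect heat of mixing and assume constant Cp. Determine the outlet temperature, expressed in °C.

T_out = 17.1 °C

Energy balance with Q = 0: Σ ṁᵢCp,ᵢ(T_out − Tᵢ) = 0
T_out = Σ ṁᵢCp,ᵢTᵢ / Σ ṁᵢCp,ᵢ
      = 128420 / 7516.4 = 17.085 °C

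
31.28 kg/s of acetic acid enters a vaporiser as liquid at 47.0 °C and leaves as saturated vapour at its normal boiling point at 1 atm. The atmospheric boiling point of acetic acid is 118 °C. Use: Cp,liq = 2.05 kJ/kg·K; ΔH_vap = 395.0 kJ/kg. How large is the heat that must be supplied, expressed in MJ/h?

Q = 60900 MJ/h

liquid 47.0→118 °C: 145.55 kJ/kg
vaporisation at 118 °C: 395 kJ/kg
Δh = 145.55 + 395 = 540.55 kJ/kg
Q = ṁ·Δh = 31.28 kg/s × 540.55 kJ/kg = 16908 kJ/s
|Q| = 16908 kW = 60870 MJ/h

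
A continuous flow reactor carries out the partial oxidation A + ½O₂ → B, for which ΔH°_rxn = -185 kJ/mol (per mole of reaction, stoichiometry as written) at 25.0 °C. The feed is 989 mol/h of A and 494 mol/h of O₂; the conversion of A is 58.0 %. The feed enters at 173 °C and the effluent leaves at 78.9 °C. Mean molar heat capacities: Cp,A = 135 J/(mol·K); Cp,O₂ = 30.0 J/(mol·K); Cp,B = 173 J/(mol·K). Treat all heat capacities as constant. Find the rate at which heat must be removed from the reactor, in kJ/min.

Q_out = 1990 kJ/min

Extent of reaction ξ = 0.580 × 989 = 573.62 mol/h
Reaction term: ξ·ΔH°_rxn = 573.62 × -185 = -106120 kJ/h
Sensible, feed 173→25 °C: -21954 kJ/h
Outlet flows (mol/h): A 415.38, O₂ 207.19, B 573.62
Sensible, products 25→78.9 °C: 8706.4 kJ/h
Q = ΔH = -119370 kJ/h = -33.157 kW
Heat removed = 1989.4 kJ/min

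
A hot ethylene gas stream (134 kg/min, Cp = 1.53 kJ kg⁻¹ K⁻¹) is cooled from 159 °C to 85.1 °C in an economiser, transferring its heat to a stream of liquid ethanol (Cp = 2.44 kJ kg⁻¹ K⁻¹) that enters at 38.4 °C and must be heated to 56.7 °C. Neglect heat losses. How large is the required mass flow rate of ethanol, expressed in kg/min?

Heat released by hot stream: Q = 134 × 1.53 × (159 − 85.1) = 15151 kJ/min
Energy balance on cold side (adiabatic exchanger): Q = ṁ_c·Cp_c·(T_c,out − T_c,in)
ṁ_c = 15151 / [2.44 × (56.7 − 38.4)] = 339.31 kg/min

ṁ_c = 339 kg/min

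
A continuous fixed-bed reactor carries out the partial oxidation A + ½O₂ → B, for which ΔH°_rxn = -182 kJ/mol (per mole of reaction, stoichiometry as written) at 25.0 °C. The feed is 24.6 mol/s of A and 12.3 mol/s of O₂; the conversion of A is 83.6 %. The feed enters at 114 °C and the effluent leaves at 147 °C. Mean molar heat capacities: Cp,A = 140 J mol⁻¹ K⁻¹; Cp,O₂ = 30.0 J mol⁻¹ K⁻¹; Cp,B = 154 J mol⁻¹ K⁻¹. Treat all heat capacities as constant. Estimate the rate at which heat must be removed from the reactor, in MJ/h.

Extent of reaction ξ = 0.836 × 24.6 = 20.566 mol/s
Reaction term: ξ·ΔH°_rxn = 20.566 × -182 = -3742.9 kJ/s
Sensible, feed 114→25 °C: -339.36 kJ/s
Outlet flows (mol/s): A 4.0344, O₂ 2.0172, B 20.566
Sensible, products 25→147 °C: 462.68 kJ/s
Q = ΔH = -3619.6 kJ/s = -3619.6 kW
Heat removed = 13031 MJ/h

Q_out = 13000 MJ/h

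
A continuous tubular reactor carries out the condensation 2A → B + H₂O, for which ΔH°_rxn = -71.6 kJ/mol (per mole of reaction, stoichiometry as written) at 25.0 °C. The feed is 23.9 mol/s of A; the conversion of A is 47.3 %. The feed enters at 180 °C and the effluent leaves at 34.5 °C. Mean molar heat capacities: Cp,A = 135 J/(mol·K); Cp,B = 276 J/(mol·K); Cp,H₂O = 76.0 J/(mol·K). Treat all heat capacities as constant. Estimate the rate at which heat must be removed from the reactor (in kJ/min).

Extent of reaction ξ = 0.473 × 23.9 / 2 = 5.6523 mol/s
Reaction term: ξ·ΔH°_rxn = 5.6523 × -71.6 = -404.71 kJ/s
Sensible, feed 180→25 °C: -500.11 kJ/s
Outlet flows (mol/s): A 12.595, B 5.6523, H₂O 5.6523
Sensible, products 25→34.5 °C: 35.055 kJ/s
Q = ΔH = -869.76 kJ/s = -869.76 kW
Heat removed = 52186 kJ/min

Q_out = 52200 kJ/min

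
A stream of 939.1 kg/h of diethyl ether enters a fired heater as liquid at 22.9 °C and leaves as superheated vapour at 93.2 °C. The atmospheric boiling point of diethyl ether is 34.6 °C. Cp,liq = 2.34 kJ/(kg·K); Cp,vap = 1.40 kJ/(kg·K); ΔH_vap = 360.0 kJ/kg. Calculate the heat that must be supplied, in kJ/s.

liquid 22.9→34.6 °C: 27.378 kJ/kg
vaporisation at 34.6 °C: 360 kJ/kg
vapour 34.6→93.2 °C: 82.04 kJ/kg
Δh = 27.378 + 360 + 82.04 = 469.42 kJ/kg
Q = ṁ·Δh = 939.1 kg/h × 469.42 kJ/kg = 440830 kJ/h
|Q| = 122.45 kW

Q = 122 kJ/s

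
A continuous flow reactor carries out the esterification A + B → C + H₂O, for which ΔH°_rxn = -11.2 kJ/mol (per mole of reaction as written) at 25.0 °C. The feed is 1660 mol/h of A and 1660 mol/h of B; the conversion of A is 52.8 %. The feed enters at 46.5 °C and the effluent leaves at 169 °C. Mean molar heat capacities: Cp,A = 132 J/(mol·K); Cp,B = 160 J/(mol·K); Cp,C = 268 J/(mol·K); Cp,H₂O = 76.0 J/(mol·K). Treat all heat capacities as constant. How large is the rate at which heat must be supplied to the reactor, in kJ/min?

Extent of reaction ξ = 0.528 × 1660 = 876.48 mol/h
Reaction term: ξ·ΔH°_rxn = 876.48 × -11.2 = -9816.6 kJ/h
Sensible, feed 46.5→25 °C: -10421 kJ/h
Outlet flows (mol/h): A 783.52, B 783.52, C 876.48, H₂O 876.48
Sensible, products 25→169 °C: 76363 kJ/h
Q = ΔH = 56125 kJ/h = 15.59 kW
Heat supplied = 935.41 kJ/min

Q_in = 935 kJ/min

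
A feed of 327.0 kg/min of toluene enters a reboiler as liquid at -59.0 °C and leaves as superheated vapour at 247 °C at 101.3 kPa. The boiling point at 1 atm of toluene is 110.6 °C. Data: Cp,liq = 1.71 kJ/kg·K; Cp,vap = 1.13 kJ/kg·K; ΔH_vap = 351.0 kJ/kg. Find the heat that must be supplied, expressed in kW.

liquid -59.0→110.6 °C: 290.02 kJ/kg
vaporisation at 110.6 °C: 351 kJ/kg
vapour 110.6→247 °C: 154.13 kJ/kg
Δh = 290.02 + 351 + 154.13 = 795.15 kJ/kg
Q = ṁ·Δh = 327.0 kg/min × 795.15 kJ/kg = 260010 kJ/min
|Q| = 4333.6 kW

Q = 4330 kW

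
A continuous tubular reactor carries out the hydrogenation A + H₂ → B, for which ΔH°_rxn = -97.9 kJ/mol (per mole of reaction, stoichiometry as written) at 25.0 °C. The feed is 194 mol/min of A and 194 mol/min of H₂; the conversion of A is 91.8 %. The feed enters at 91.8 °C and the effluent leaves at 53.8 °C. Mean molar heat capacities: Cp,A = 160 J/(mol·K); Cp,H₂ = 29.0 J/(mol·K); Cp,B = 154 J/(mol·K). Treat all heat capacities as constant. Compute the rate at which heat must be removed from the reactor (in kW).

Q_out = 317 kW

Extent of reaction ξ = 0.918 × 194 = 178.09 mol/min
Reaction term: ξ·ΔH°_rxn = 178.09 × -97.9 = -17435 kJ/min
Sensible, feed 91.8→25 °C: -2449.3 kJ/min
Outlet flows (mol/min): A 15.908, H₂ 15.908, B 178.09
Sensible, products 25→53.8 °C: 876.46 kJ/min
Q = ΔH = -19008 kJ/min = -316.8 kW
Heat removed = 316.8 kW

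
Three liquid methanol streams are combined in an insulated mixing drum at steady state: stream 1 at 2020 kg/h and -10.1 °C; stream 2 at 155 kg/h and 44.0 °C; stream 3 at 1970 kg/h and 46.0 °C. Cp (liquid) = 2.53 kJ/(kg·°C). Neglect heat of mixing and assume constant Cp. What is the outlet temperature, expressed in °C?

Adiabatic, steady state ⇒ Σ ṁᵢCp,ᵢ(T_out − Tᵢ) = 0
T_out = Σ ṁᵢCp,ᵢTᵢ / Σ ṁᵢCp,ᵢ
      = 194910 / 10487 = 18.586 °C

T_out = 18.6 °C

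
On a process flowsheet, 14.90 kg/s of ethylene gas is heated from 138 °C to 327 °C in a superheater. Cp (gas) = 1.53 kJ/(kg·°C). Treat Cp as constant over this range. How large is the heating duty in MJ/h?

Q = ṁ·Cp·ΔT = 14.90 × 1.53 × (327 − 138) = 4308.6 kJ/s
Heating duty = 15511 MJ/h

Q = 15500 MJ/h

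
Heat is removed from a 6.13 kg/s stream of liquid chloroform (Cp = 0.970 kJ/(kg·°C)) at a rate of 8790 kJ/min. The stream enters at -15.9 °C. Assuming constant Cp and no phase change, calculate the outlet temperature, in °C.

Q = 8790 kJ/min = 146.5 kJ/s
ΔT = Q/(ṁ·Cp) = 146.5/(6.13×0.970) = 24.638 K
T_out = -15.9 − 24.638 = -40.538 °C

T_out = -40.5 °C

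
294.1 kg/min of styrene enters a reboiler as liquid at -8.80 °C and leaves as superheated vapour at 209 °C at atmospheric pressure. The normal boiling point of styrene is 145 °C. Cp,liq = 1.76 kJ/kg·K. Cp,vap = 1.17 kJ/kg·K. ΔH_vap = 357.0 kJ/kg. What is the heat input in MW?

Q = 3.44 MW

liquid -8.80→145 °C: 270.69 kJ/kg
vaporisation at 145 °C: 357 kJ/kg
vapour 145→209 °C: 74.88 kJ/kg
Δh = 270.69 + 357 + 74.88 = 702.57 kJ/kg
Q = ṁ·Δh = 294.1 kg/min × 702.57 kJ/kg = 206630 kJ/min
|Q| = 3443.8 kW = 3.4438 MW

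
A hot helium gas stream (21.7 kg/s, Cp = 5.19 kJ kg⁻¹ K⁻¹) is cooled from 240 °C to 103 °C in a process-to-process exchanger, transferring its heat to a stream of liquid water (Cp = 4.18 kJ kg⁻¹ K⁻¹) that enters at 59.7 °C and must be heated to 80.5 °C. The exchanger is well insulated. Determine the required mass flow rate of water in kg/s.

Heat released by hot stream: Q = 21.7 × 5.19 × (240 − 103) = 15429 kJ/s
Energy balance on cold side (adiabatic exchanger): Q = ṁ_c·Cp_c·(T_c,out − T_c,in)
ṁ_c = 15429 / [4.18 × (80.5 − 59.7)] = 177.46 kg/s

ṁ_c = 177 kg/s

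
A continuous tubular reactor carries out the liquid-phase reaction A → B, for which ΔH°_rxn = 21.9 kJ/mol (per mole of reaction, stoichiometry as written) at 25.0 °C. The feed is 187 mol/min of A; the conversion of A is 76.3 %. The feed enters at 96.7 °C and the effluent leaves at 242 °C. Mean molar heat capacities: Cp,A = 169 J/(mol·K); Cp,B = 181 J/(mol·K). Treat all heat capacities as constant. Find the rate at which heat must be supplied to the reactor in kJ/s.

Q_in = 135 kJ/s

Extent of reaction ξ = 0.763 × 187 = 142.68 mol/min
Reaction term: ξ·ΔH°_rxn = 142.68 × 21.9 = 3124.7 kJ/min
Sensible, feed 96.7→25 °C: -2265.9 kJ/min
Outlet flows (mol/min): A 44.319, B 142.68
Sensible, products 25→242 °C: 7229.4 kJ/min
Q = ΔH = 8088.2 kJ/min = 134.8 kW
Heat supplied = 134.8 kJ/s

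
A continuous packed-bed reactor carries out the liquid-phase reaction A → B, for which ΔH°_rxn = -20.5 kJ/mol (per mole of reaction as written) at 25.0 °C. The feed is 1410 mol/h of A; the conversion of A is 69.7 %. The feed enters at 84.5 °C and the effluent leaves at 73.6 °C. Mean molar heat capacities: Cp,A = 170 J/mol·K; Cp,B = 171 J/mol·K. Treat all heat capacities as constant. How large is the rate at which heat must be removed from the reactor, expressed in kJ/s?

Q_out = 6.31 kJ/s

Extent of reaction ξ = 0.697 × 1410 = 982.77 mol/h
Reaction term: ξ·ΔH°_rxn = 982.77 × -20.5 = -20147 kJ/h
Sensible, feed 84.5→25 °C: -14262 kJ/h
Outlet flows (mol/h): A 427.23, B 982.77
Sensible, products 25→73.6 °C: 11697 kJ/h
Q = ΔH = -22712 kJ/h = -6.3088 kW
Heat removed = 6.3088 kJ/s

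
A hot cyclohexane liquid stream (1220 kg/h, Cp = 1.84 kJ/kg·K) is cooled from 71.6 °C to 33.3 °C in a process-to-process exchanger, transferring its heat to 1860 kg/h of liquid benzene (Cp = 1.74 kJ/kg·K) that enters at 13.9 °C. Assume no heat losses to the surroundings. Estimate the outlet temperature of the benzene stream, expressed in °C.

Heat released by hot stream: Q = 1220 × 1.84 × (71.6 − 33.3) = 85976 kJ/h
Energy balance on cold side (adiabatic exchanger): Q = ṁ_c·Cp_c·(T_c,out − T_c,in)
T_c,out = 13.9 + 85976/(1860 × 1.74) = 40.465 °C

T_c,out = 40.5 °C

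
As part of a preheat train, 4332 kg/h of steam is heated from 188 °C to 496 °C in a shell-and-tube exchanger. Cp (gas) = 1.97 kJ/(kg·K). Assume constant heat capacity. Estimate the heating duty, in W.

Q = ṁ·Cp·ΔT = 4332 × 1.97 × (496 − 188) = 2.6285e+06 kJ/h
Converting: 2.6285e+06 / 3600 s = 730.13 kW
Heating duty = 730130 W

Q = 730000 W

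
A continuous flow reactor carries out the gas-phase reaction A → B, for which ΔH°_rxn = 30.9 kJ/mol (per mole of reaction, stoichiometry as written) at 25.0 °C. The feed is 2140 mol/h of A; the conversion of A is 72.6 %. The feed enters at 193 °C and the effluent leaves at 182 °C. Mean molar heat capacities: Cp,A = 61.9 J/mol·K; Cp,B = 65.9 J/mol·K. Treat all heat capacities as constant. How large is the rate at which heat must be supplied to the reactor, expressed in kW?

Q_in = 13.2 kW

Extent of reaction ξ = 0.726 × 2140 = 1553.6 mol/h
Reaction term: ξ·ΔH°_rxn = 1553.6 × 30.9 = 48007 kJ/h
Sensible, feed 193→25 °C: -22254 kJ/h
Outlet flows (mol/h): A 586.36, B 1553.6
Sensible, products 25→182 °C: 21773 kJ/h
Q = ΔH = 47526 kJ/h = 13.202 kW
Heat supplied = 13.202 kW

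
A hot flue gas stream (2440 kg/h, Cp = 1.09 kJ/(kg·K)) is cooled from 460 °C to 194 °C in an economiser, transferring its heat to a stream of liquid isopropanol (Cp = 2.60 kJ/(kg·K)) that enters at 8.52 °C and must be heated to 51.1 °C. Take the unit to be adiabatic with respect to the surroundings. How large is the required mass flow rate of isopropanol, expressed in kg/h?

Heat released by hot stream: Q = 2440 × 1.09 × (460 − 194) = 707450 kJ/h
Energy balance on cold side (adiabatic exchanger): Q = ṁ_c·Cp_c·(T_c,out − T_c,in)
ṁ_c = 707450 / [2.60 × (51.1 − 8.52)] = 6390.3 kg/h

ṁ_c = 6390 kg/h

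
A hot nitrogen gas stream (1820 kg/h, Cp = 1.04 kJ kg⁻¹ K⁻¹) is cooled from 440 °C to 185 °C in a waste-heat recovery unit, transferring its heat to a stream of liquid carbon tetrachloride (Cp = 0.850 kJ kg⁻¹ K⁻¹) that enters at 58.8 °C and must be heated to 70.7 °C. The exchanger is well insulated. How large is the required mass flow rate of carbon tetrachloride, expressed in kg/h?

ṁ_c = 47700 kg/h

Heat released by hot stream: Q = 1820 × 1.04 × (440 − 185) = 482660 kJ/h
Energy balance on cold side (adiabatic exchanger): Q = ṁ_c·Cp_c·(T_c,out − T_c,in)
ṁ_c = 482660 / [0.850 × (70.7 − 58.8)] = 47718 kg/h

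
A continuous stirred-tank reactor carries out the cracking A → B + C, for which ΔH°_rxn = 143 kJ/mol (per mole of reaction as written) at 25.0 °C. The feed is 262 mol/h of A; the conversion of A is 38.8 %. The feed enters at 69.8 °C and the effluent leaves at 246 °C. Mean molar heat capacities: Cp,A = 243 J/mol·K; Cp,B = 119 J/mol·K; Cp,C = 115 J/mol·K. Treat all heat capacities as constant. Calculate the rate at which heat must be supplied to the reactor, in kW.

Extent of reaction ξ = 0.388 × 262 = 101.66 mol/h
Reaction term: ξ·ΔH°_rxn = 101.66 × 143 = 14537 kJ/h
Sensible, feed 69.8→25 °C: -2852.2 kJ/h
Outlet flows (mol/h): A 160.34, B 101.66, C 101.66
Sensible, products 25→246 °C: 13868 kJ/h
Q = ΔH = 25553 kJ/h = 7.0979 kW
Heat supplied = 7.0979 kW

Q_in = 7.10 kW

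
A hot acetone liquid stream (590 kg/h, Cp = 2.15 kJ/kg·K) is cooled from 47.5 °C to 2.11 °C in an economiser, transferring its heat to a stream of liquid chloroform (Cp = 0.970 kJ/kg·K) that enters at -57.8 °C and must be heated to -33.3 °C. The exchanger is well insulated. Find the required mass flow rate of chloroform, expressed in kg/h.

Heat released by hot stream: Q = 590 × 2.15 × (47.5 − 2.11) = 57577 kJ/h
Energy balance on cold side (adiabatic exchanger): Q = ṁ_c·Cp_c·(T_c,out − T_c,in)
ṁ_c = 57577 / [0.970 × (-33.3 − -57.8)] = 2422.8 kg/h

ṁ_c = 2420 kg/h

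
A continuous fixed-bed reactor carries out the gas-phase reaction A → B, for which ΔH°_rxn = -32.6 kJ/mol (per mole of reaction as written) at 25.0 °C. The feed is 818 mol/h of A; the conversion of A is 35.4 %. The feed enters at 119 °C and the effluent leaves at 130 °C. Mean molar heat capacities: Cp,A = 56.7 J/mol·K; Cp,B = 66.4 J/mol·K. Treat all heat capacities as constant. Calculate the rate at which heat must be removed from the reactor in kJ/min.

Extent of reaction ξ = 0.354 × 818 = 289.57 mol/h
Reaction term: ξ·ΔH°_rxn = 289.57 × -32.6 = -9440 kJ/h
Sensible, feed 119→25 °C: -4359.8 kJ/h
Outlet flows (mol/h): A 528.43, B 289.57
Sensible, products 25→130 °C: 5164.9 kJ/h
Q = ΔH = -8634.9 kJ/h = -2.3986 kW
Heat removed = 143.92 kJ/min

Q_out = 144 kJ/min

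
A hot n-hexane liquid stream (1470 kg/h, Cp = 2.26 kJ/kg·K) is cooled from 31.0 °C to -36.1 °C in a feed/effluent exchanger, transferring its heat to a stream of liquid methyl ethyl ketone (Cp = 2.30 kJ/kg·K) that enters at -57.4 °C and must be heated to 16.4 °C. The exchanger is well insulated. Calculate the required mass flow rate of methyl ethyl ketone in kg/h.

ṁ_c = 1310 kg/h

Heat released by hot stream: Q = 1470 × 2.26 × (31.0 − -36.1) = 222920 kJ/h
Energy balance on cold side (adiabatic exchanger): Q = ṁ_c·Cp_c·(T_c,out − T_c,in)
ṁ_c = 222920 / [2.30 × (16.4 − -57.4)] = 1313.3 kg/h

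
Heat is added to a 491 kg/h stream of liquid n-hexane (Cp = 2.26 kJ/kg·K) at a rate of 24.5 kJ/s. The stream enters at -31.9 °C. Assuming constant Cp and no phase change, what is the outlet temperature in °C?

Q = 24.5 kJ/s = 88200 kJ/h
ΔT = Q/(ṁ·Cp) = 88200/(491×2.26) = 79.484 K
T_out = -31.9 + 79.484 = 47.584 °C

T_out = 47.6 °C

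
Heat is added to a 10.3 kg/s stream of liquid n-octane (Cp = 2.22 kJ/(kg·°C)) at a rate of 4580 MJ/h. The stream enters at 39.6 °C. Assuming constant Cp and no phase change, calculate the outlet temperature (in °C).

Q = 4580 MJ/h = 1272.2 kJ/s
ΔT = Q/(ṁ·Cp) = 1272.2/(10.3×2.22) = 55.638 K
T_out = 39.6 + 55.638 = 95.238 °C

T_out = 95.2 °C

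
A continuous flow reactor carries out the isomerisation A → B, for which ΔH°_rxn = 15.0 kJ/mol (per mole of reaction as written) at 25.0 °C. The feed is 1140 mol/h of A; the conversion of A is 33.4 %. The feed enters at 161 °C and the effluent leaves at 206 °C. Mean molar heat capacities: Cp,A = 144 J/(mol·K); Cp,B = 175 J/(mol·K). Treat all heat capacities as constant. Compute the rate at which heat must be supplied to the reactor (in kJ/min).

Q_in = 254 kJ/min

Extent of reaction ξ = 0.334 × 1140 = 380.76 mol/h
Reaction term: ξ·ΔH°_rxn = 380.76 × 15.0 = 5711.4 kJ/h
Sensible, feed 161→25 °C: -22326 kJ/h
Outlet flows (mol/h): A 759.24, B 380.76
Sensible, products 25→206 °C: 31849 kJ/h
Q = ΔH = 15235 kJ/h = 4.232 kW
Heat supplied = 253.92 kJ/min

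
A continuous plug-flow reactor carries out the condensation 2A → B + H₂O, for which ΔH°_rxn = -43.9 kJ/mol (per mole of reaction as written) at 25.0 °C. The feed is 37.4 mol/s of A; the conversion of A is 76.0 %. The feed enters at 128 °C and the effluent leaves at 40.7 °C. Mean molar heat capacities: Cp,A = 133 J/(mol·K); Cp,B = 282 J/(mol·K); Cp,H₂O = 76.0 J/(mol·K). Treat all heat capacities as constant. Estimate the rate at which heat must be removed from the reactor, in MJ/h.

Extent of reaction ξ = 0.760 × 37.4 / 2 = 14.212 mol/s
Reaction term: ξ·ΔH°_rxn = 14.212 × -43.9 = -623.91 kJ/s
Sensible, feed 128→25 °C: -512.34 kJ/s
Outlet flows (mol/s): A 8.976, B 14.212, H₂O 14.212
Sensible, products 25→40.7 °C: 98.623 kJ/s
Q = ΔH = -1037.6 kJ/s = -1037.6 kW
Heat removed = 3735.5 MJ/h

Q_out = 3740 MJ/h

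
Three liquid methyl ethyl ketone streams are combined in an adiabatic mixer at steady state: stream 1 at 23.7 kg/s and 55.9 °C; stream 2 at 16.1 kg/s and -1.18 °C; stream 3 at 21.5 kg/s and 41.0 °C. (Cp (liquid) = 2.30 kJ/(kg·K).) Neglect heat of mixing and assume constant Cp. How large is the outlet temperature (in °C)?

No heat crosses the boundary, so H_out = H_in.
Σ ṁᵢCp,ᵢTᵢ = 23.7×2.30×55.9 + 16.1×2.30×-1.18 + 21.5×2.30×41.0 = 5030.9
Σ ṁᵢCp,ᵢ = 23.7×2.30 + 16.1×2.30 + 21.5×2.30 = 140.99
T_out = 5030.9 / 140.99 = 35.682 °C

T_out = 35.7 °C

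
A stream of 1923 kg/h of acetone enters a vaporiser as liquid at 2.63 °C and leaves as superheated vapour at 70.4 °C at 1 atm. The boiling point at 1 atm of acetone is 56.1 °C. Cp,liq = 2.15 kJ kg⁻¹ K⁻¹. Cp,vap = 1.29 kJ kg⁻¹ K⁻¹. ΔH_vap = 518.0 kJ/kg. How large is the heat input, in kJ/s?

Q = 348 kJ/s

liquid 2.63→56.1 °C: 114.96 kJ/kg
vaporisation at 56.1 °C: 518 kJ/kg
vapour 56.1→70.4 °C: 18.447 kJ/kg
Δh = 114.96 + 518 + 18.447 = 651.41 kJ/kg
Q = ṁ·Δh = 1923 kg/h × 651.41 kJ/kg = 1.2527e+06 kJ/h
|Q| = 347.96 kW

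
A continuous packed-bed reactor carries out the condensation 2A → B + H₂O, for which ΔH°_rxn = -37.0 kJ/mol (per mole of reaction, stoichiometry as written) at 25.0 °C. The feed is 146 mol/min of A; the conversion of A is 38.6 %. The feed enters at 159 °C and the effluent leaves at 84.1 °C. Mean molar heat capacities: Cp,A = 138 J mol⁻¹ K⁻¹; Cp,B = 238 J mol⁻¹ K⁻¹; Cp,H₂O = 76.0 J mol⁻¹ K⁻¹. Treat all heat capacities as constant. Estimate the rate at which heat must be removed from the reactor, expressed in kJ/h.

Extent of reaction ξ = 0.386 × 146 / 2 = 28.178 mol/min
Reaction term: ξ·ΔH°_rxn = 28.178 × -37.0 = -1042.6 kJ/min
Sensible, feed 159→25 °C: -2699.8 kJ/min
Outlet flows (mol/min): A 89.644, B 28.178, H₂O 28.178
Sensible, products 25→84.1 °C: 1254 kJ/min
Q = ΔH = -2488.4 kJ/min = -41.473 kW
Heat removed = 149300 kJ/h

Q_out = 149000 kJ/h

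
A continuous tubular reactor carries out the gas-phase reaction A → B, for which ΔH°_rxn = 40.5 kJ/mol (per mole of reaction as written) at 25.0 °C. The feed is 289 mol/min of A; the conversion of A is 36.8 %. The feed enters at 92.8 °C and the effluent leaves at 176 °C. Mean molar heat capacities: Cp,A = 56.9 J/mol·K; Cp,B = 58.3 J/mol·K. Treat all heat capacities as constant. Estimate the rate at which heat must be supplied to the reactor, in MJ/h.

Extent of reaction ξ = 0.368 × 289 = 106.35 mol/min
Reaction term: ξ·ΔH°_rxn = 106.35 × 40.5 = 4307.3 kJ/min
Sensible, feed 92.8→25 °C: -1114.9 kJ/min
Outlet flows (mol/min): A 182.65, B 106.35
Sensible, products 25→176 °C: 2505.5 kJ/min
Q = ΔH = 5697.9 kJ/min = 94.965 kW
Heat supplied = 341.87 MJ/h

Q_in = 342 MJ/h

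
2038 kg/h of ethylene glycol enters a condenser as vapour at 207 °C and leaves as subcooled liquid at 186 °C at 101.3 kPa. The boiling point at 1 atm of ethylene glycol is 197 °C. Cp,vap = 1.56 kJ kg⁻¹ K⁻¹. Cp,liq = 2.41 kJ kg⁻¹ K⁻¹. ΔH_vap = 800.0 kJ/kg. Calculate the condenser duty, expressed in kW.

Q_c = 477 kW

vapour 207→197 °C: -15.6 kJ/kg
condensation at 197 °C: -800 kJ/kg
liquid 197→186 °C: -26.51 kJ/kg
Δh = -15.6 + -800 + -26.51 = -842.11 kJ/kg
Q = ṁ·Δh = 2038 kg/h × -842.11 kJ/kg = -1.7162e+06 kJ/h
|Q| = 476.73 kW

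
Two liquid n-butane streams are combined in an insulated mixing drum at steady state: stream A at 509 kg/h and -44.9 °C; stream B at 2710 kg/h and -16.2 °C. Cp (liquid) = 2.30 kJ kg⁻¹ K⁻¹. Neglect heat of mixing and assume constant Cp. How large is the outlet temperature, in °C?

T_out = -20.7 °C

Adiabatic, steady state ⇒ Σ ṁᵢCp,ᵢ(T_out − Tᵢ) = 0
T_out = Σ ṁᵢCp,ᵢTᵢ / Σ ṁᵢCp,ᵢ
      = -153540 / 7403.7 = -20.738 °C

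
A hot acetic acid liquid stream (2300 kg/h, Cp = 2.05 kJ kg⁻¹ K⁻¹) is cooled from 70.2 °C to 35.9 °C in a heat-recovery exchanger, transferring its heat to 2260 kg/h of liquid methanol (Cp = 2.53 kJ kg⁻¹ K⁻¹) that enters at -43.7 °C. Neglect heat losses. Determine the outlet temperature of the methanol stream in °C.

T_c,out = -15.4 °C

Heat released by hot stream: Q = 2300 × 2.05 × (70.2 − 35.9) = 161720 kJ/h
Energy balance on cold side (adiabatic exchanger): Q = ṁ_c·Cp_c·(T_c,out − T_c,in)
T_c,out = -43.7 + 161720/(2260 × 2.53) = -15.416 °C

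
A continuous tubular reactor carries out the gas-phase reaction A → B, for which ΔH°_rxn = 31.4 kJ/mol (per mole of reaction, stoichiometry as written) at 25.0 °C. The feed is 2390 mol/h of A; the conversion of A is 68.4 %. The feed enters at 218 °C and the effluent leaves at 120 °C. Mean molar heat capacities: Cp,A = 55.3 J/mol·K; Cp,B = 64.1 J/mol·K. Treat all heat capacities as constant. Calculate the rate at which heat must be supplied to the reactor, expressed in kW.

Q_in = 11.0 kW

Extent of reaction ξ = 0.684 × 2390 = 1634.8 mol/h
Reaction term: ξ·ΔH°_rxn = 1634.8 × 31.4 = 51331 kJ/h
Sensible, feed 218→25 °C: -25508 kJ/h
Outlet flows (mol/h): A 755.24, B 1634.8
Sensible, products 25→120 °C: 13923 kJ/h
Q = ΔH = 39746 kJ/h = 11.04 kW
Heat supplied = 11.04 kW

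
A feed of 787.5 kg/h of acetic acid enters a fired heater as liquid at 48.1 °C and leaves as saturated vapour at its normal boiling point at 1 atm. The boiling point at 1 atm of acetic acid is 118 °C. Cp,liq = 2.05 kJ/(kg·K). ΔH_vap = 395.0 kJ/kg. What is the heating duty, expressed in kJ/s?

liquid 48.1→118 °C: 143.29 kJ/kg
vaporisation at 118 °C: 395 kJ/kg
Δh = 143.29 + 395 = 538.29 kJ/kg
Q = ṁ·Δh = 787.5 kg/h × 538.29 kJ/kg = 423910 kJ/h
|Q| = 117.75 kW

Q = 118 kJ/s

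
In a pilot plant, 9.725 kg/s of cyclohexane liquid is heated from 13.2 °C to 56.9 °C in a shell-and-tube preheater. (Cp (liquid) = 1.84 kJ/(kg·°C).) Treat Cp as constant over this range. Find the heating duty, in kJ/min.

Q = ṁ·Cp·ΔT = 9.725 × 1.84 × (56.9 − 13.2) = 781.97 kJ/s
Heating duty = 46918 kJ/min

Q = 46900 kJ/min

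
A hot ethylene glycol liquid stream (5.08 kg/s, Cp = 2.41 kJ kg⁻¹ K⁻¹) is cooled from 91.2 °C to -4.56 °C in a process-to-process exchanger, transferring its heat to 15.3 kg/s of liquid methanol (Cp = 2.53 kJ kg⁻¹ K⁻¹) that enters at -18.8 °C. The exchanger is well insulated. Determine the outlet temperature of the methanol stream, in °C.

T_c,out = 11.5 °C

Heat released by hot stream: Q = 5.08 × 2.41 × (91.2 − -4.56) = 1172.4 kJ/s
Energy balance on cold side (adiabatic exchanger): Q = ṁ_c·Cp_c·(T_c,out − T_c,in)
T_c,out = -18.8 + 1172.4/(15.3 × 2.53) = 11.487 °C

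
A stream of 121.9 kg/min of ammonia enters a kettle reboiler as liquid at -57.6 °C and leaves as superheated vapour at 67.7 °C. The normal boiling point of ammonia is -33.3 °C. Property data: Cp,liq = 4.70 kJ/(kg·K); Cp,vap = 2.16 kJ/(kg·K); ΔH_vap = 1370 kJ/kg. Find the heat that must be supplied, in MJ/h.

liquid -57.6→-33.3 °C: 114.21 kJ/kg
vaporisation at -33.3 °C: 1370 kJ/kg
vapour -33.3→67.7 °C: 218.16 kJ/kg
Δh = 114.21 + 1370 + 218.16 = 1702.4 kJ/kg
Q = ṁ·Δh = 121.9 kg/min × 1702.4 kJ/kg = 207520 kJ/min
|Q| = 3458.6 kW = 12451 MJ/h

Q = 12500 MJ/h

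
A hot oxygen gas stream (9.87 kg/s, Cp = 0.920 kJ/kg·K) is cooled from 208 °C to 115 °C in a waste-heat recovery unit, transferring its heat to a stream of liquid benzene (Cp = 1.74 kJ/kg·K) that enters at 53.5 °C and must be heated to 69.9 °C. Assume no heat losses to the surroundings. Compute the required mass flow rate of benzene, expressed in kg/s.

Heat released by hot stream: Q = 9.87 × 0.920 × (208 − 115) = 844.48 kJ/s
Energy balance on cold side (adiabatic exchanger): Q = ṁ_c·Cp_c·(T_c,out − T_c,in)
ṁ_c = 844.48 / [1.74 × (69.9 − 53.5)] = 29.593 kg/s

ṁ_c = 29.6 kg/s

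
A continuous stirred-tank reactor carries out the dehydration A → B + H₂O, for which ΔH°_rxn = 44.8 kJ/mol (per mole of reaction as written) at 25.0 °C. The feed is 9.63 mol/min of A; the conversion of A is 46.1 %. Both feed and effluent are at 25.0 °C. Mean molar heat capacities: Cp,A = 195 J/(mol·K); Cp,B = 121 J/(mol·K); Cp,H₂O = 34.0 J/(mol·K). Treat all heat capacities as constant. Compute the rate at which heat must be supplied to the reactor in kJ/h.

Q_in = 11900 kJ/h

Extent of reaction ξ = 0.461 × 9.63 = 4.4394 mol/min
Reaction term: ξ·ΔH°_rxn = 4.4394 × 44.8 = 198.89 kJ/min
Q = ΔH = 198.89 kJ/min = 3.3148 kW
Heat supplied = 11933 kJ/h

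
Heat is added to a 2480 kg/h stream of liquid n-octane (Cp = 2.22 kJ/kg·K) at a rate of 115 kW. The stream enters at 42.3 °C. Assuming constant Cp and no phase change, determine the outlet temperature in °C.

Q = 115 kW = 414000 kJ/h
ΔT = Q/(ṁ·Cp) = 414000/(2480×2.22) = 75.196 K
T_out = 42.3 + 75.196 = 117.5 °C

T_out = 117 °C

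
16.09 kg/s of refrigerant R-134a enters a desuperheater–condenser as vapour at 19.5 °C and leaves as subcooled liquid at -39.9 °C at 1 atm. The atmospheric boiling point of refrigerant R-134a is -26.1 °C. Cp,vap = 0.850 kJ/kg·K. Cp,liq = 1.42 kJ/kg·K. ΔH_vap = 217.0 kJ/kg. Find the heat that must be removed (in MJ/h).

Q_c = 15900 MJ/h

vapour 19.5→-26.1 °C: -38.76 kJ/kg
condensation at -26.1 °C: -217 kJ/kg
liquid -26.1→-39.9 °C: -19.596 kJ/kg
Δh = -38.76 + -217 + -19.596 = -275.36 kJ/kg
Q = ṁ·Δh = 16.09 kg/s × -275.36 kJ/kg = -4430.5 kJ/s
|Q| = 4430.5 kW = 15950 MJ/h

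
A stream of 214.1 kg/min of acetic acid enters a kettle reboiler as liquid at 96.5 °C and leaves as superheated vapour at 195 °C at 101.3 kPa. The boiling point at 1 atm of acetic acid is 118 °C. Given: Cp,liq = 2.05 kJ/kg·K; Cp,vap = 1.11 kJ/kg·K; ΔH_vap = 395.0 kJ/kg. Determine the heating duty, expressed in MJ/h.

Q = 6740 MJ/h

liquid 96.5→118 °C: 44.075 kJ/kg
vaporisation at 118 °C: 395 kJ/kg
vapour 118→195 °C: 85.47 kJ/kg
Δh = 44.075 + 395 + 85.47 = 524.54 kJ/kg
Q = ṁ·Δh = 214.1 kg/min × 524.54 kJ/kg = 112310 kJ/min
|Q| = 1871.8 kW = 6738.3 MJ/h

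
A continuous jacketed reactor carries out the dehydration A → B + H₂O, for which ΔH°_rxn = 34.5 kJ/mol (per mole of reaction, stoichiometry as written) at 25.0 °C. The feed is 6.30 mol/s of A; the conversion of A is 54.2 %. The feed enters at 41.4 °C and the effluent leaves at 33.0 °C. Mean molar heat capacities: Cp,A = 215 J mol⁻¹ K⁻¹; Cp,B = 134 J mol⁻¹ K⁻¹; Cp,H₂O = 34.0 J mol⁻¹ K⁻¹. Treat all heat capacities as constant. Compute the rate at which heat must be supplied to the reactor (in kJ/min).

Extent of reaction ξ = 0.542 × 6.30 = 3.4146 mol/s
Reaction term: ξ·ΔH°_rxn = 3.4146 × 34.5 = 117.8 kJ/s
Sensible, feed 41.4→25 °C: -22.214 kJ/s
Outlet flows (mol/s): A 2.8854, B 3.4146, H₂O 3.4146
Sensible, products 25→33.0 °C: 9.5521 kJ/s
Q = ΔH = 105.14 kJ/s = 105.14 kW
Heat supplied = 6308.5 kJ/min

Q_in = 6310 kJ/min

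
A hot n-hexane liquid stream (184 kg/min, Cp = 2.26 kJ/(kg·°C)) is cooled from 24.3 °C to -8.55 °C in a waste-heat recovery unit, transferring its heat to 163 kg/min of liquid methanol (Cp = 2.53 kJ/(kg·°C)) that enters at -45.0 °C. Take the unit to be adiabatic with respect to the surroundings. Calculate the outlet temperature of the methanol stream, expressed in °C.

Heat released by hot stream: Q = 184 × 2.26 × (24.3 − -8.55) = 13660 kJ/min
Energy balance on cold side (adiabatic exchanger): Q = ṁ_c·Cp_c·(T_c,out − T_c,in)
T_c,out = -45.0 + 13660/(163 × 2.53) = -11.875 °C

T_c,out = -11.9 °C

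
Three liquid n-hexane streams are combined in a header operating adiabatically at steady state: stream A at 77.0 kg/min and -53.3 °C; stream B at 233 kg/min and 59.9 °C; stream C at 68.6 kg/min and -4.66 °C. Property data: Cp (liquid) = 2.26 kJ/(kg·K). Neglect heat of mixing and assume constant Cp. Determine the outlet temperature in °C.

T_out = 25.2 °C

Adiabatic, steady state ⇒ Σ ṁᵢCp,ᵢ(T_out − Tᵢ) = 0
T_out = Σ ṁᵢCp,ᵢTᵢ / Σ ṁᵢCp,ᵢ
      = 21544 / 855.64 = 25.179 °C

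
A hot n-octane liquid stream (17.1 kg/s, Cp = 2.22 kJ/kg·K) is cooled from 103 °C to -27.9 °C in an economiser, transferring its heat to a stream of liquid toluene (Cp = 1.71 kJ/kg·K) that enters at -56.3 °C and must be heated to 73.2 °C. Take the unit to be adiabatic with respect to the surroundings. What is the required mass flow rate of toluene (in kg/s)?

ṁ_c = 22.4 kg/s

Heat released by hot stream: Q = 17.1 × 2.22 × (103 − -27.9) = 4969.2 kJ/s
Energy balance on cold side (adiabatic exchanger): Q = ṁ_c·Cp_c·(T_c,out − T_c,in)
ṁ_c = 4969.2 / [1.71 × (73.2 − -56.3)] = 22.44 kg/s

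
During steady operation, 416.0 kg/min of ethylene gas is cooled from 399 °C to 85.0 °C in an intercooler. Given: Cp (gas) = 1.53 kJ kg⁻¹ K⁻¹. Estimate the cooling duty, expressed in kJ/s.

Q = ṁ·Cp·ΔT = 416.0 × 1.53 × (85.0 − 399) = -199850 kJ/min
Converting: 199850 / 60 s = 3330.9 kW

Q_c = 3330 kJ/s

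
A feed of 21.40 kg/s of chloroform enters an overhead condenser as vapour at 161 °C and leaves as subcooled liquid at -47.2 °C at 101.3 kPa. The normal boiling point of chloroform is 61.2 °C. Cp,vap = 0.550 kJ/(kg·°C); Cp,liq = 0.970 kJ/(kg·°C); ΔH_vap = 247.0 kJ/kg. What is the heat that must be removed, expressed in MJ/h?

vapour 161→61.2 °C: -54.89 kJ/kg
condensation at 61.2 °C: -247 kJ/kg
liquid 61.2→-47.2 °C: -105.15 kJ/kg
Δh = -54.89 + -247 + -105.15 = -407.04 kJ/kg
Q = ṁ·Δh = 21.40 kg/s × -407.04 kJ/kg = -8710.6 kJ/s
|Q| = 8710.6 kW = 31358 MJ/h

Q_c = 31400 MJ/h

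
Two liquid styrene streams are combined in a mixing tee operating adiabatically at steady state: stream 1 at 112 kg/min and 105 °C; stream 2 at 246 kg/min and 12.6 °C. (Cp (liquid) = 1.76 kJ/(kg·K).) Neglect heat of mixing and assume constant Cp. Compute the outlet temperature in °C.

T_out = 41.5 °C

Adiabatic, steady state ⇒ Σ ṁᵢCp,ᵢ(T_out − Tᵢ) = 0
Σ ṁᵢCp,ᵢTᵢ = 112×1.76×105 + 246×1.76×12.6 = 26153
Σ ṁᵢCp,ᵢ = 112×1.76 + 246×1.76 = 630.08
T_out = 26153 / 630.08 = 41.507 °C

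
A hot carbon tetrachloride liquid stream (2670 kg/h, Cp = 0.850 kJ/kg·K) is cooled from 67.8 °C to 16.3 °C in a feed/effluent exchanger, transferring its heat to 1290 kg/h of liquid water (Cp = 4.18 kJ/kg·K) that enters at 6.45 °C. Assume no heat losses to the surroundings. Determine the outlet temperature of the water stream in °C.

Heat released by hot stream: Q = 2670 × 0.850 × (67.8 − 16.3) = 116880 kJ/h
Energy balance on cold side (adiabatic exchanger): Q = ṁ_c·Cp_c·(T_c,out − T_c,in)
T_c,out = 6.45 + 116880/(1290 × 4.18) = 28.126 °C

T_c,out = 28.1 °C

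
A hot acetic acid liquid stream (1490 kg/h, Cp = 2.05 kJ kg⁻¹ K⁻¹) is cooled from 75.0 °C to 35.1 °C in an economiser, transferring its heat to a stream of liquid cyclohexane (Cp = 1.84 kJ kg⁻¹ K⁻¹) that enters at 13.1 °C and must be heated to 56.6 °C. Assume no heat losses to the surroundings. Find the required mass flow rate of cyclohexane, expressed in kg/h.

ṁ_c = 1520 kg/h

Heat released by hot stream: Q = 1490 × 2.05 × (75.0 − 35.1) = 121870 kJ/h
Energy balance on cold side (adiabatic exchanger): Q = ṁ_c·Cp_c·(T_c,out − T_c,in)
ṁ_c = 121870 / [1.84 × (56.6 − 13.1)] = 1522.7 kg/h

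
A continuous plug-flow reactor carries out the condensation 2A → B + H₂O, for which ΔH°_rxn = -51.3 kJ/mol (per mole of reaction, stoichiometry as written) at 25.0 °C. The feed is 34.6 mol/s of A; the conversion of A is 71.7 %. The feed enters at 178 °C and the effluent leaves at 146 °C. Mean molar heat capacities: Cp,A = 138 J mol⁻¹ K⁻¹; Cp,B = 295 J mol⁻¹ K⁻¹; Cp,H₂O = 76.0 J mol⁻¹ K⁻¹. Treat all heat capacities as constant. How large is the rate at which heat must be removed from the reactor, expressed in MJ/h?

Extent of reaction ξ = 0.717 × 34.6 / 2 = 12.404 mol/s
Reaction term: ξ·ΔH°_rxn = 12.404 × -51.3 = -636.33 kJ/s
Sensible, feed 178→25 °C: -730.54 kJ/s
Outlet flows (mol/s): A 9.7918, B 12.404, H₂O 12.404
Sensible, products 25→146 °C: 720.34 kJ/s
Q = ΔH = -646.54 kJ/s = -646.54 kW
Heat removed = 2327.5 MJ/h

Q_out = 2330 MJ/h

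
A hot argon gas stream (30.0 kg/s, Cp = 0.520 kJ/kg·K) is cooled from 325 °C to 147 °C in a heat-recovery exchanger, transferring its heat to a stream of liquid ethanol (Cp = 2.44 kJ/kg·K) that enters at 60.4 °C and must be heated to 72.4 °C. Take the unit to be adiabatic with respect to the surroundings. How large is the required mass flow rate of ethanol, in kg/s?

Heat released by hot stream: Q = 30.0 × 0.520 × (325 − 147) = 2776.8 kJ/s
Energy balance on cold side (adiabatic exchanger): Q = ṁ_c·Cp_c·(T_c,out − T_c,in)
ṁ_c = 2776.8 / [2.44 × (72.4 − 60.4)] = 94.836 kg/s

ṁ_c = 94.8 kg/s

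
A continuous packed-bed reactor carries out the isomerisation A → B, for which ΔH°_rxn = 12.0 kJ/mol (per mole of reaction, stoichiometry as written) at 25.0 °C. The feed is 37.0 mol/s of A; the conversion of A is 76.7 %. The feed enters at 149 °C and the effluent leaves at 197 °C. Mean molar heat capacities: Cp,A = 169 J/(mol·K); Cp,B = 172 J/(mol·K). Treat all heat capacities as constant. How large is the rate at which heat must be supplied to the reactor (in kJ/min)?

Extent of reaction ξ = 0.767 × 37.0 = 28.379 mol/s
Reaction term: ξ·ΔH°_rxn = 28.379 × 12.0 = 340.55 kJ/s
Sensible, feed 149→25 °C: -775.37 kJ/s
Outlet flows (mol/s): A 8.621, B 28.379
Sensible, products 25→197 °C: 1090.2 kJ/s
Q = ΔH = 655.34 kJ/s = 655.34 kW
Heat supplied = 39320 kJ/min

Q_in = 39300 kJ/min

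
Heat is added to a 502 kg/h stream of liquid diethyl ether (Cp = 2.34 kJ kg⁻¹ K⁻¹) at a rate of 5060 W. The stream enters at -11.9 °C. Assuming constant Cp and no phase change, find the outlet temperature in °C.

Q = 5060 W = 18216 kJ/h
ΔT = Q/(ṁ·Cp) = 18216/(502×2.34) = 15.507 K
T_out = -11.9 + 15.507 = 3.6072 °C

T_out = 3.61 °C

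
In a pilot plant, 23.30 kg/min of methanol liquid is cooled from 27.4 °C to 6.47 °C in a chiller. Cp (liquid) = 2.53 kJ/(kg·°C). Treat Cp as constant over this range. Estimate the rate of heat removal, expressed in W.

Q_c = 20600 W

Q = ṁ·Cp·ΔT = 23.30 × 2.53 × (6.47 − 27.4) = -1233.8 kJ/min
Converting: 1233.8 / 60 s = 20.563 kW
Cooling duty = 20563 W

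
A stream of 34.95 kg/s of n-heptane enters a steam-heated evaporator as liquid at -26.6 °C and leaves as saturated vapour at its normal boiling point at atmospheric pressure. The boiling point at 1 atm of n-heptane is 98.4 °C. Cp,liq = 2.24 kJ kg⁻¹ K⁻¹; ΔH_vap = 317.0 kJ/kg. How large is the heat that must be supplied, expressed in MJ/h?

liquid -26.6→98.4 °C: 280 kJ/kg
vaporisation at 98.4 °C: 317 kJ/kg
Δh = 280 + 317 = 597 kJ/kg
Q = ṁ·Δh = 34.95 kg/s × 597 kJ/kg = 20865 kJ/s
|Q| = 20865 kW = 75115 MJ/h

Q = 75100 MJ/h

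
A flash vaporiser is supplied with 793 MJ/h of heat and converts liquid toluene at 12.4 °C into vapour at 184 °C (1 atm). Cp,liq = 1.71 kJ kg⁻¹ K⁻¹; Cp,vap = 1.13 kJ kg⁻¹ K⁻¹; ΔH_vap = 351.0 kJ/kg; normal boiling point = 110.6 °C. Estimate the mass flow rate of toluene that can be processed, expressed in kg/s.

Δh = 1.71×(110.6−12.4) + 351.0 + 1.13×(184−110.6) = 601.86 kJ/kg
Q = 793 MJ/h = 220.28 kJ/s = 220.28 kJ/s
ṁ = Q/Δh = 220.28 / 601.86 = 0.36599 kg/s

ṁ = 0.366 kg/s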